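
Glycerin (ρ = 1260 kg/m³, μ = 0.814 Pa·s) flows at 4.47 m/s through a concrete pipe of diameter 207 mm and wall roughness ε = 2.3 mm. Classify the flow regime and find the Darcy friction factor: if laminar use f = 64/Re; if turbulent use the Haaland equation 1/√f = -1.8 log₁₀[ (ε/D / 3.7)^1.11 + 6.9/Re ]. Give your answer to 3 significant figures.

Re = ρVD/μ = 1260·4.47·0.207/0.814 = 1432.
Re < 2300 → laminar, so f = 64/Re = 0.04468 (roughness is irrelevant in laminar flow).

f ≈ 0.0447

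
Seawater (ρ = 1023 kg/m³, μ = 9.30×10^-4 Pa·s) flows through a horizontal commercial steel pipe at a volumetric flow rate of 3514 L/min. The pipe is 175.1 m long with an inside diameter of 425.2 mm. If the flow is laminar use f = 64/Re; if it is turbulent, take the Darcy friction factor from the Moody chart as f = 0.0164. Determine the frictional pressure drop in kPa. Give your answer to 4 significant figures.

ΔP ≈ 0.5877 kPa

Q = 3514 L/min = 3514/60000 = 0.05857 m³/s.
Cross-sectional area A = πD²/4 = π(0.4252)²/4 = 0.142 m²; mean velocity V = Q/A = 0.05857/0.142 = 0.4125 m/s.
Reynolds number Re = ρVD/μ = 1023 · 0.4125 · 0.4252 / 0.00093 = 1.929e+05.
Re > 4000 → turbulent; use the Moody-chart value f = 0.0164.
Darcy-Weisbach: ΔP = f(L/D)(ρV²/2) = 0.0164·(175.1/0.4252)·(1023·0.4125²/2) = 0.0164·411.8·87.01 = 587.7 Pa.
ΔP = 587.7 Pa = 0.5877 kPa.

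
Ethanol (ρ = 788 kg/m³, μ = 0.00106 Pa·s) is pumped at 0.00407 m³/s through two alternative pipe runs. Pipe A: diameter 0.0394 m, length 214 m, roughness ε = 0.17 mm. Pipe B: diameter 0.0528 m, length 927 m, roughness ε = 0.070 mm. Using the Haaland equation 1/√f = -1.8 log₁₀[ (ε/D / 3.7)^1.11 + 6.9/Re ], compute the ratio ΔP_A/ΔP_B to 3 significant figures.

ΔP_A/ΔP_B ≈ 1.27

Pipe A: V = Q/A = 0.00407/0.001219 = 3.338 m/s; Re = 9.778e+04; ε/D = 0.00431; Haaland → f = 0.03007; ΔP_A = f(L/D)(ρV²/2) = 7.17e+05 Pa.
Pipe B: V = Q/A = 0.00407/0.00219 = 1.859 m/s; Re = 7.296e+04; ε/D = 0.00133; Haaland → f = 0.02366; ΔP_B = f(L/D)(ρV²/2) = 5.654e+05 Pa.
ΔP_A/ΔP_B = 7.17e+05/5.654e+05 = 1.27.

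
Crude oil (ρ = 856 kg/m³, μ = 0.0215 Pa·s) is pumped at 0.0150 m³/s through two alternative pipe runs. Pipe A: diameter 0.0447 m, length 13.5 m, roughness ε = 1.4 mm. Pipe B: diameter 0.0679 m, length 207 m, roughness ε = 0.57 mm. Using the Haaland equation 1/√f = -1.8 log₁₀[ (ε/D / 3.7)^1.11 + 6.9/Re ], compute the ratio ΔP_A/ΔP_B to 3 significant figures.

Pipe A: V = Q/A = 0.015/0.001569 = 9.558 m/s; Re = 1.701e+04; ε/D = 0.0313; Haaland → f = 0.06008; ΔP_A = f(L/D)(ρV²/2) = 7.095e+05 Pa.
Pipe B: V = Q/A = 0.015/0.003621 = 4.142 m/s; Re = 1.12e+04; ε/D = 0.00839; Haaland → f = 0.04081; ΔP_B = f(L/D)(ρV²/2) = 9.137e+05 Pa.
ΔP_A/ΔP_B = 7.095e+05/9.137e+05 = 0.777.

ΔP_A/ΔP_B ≈ 0.777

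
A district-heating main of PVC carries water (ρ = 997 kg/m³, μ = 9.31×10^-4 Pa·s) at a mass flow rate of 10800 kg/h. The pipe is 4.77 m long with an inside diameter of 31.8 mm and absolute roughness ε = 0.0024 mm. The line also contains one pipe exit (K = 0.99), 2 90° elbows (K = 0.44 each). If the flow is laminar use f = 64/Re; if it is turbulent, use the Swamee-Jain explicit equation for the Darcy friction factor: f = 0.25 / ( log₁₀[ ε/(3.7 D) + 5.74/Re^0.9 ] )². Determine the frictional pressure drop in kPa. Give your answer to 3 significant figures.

ΔP ≈ 32.1 kPa

ṁ = 10800 kg/h = 10800/3600 = 3 kg/s.
A = πD²/4 = π(0.0318)²/4 = 0.0007942 m²; mean velocity V = ṁ/(ρA) = 3/(997 · 0.0007942) = 3.789 m/s.
Reynolds number Re = ρVD/μ = 997 · 3.789 · 0.0318 / 0.000931 = 1.29e+05.
Re > 4000 → turbulent. Relative roughness ε/D = 2.4e-06/0.0318 = 7.55e-05. Swamee-Jain: f = 0.25/(log₁₀[7.55e-05/3.7 + 5.74/1.29e+05^0.9])² = 0.25/(log₁₀[2.04e-05 + 0.000144])² = 0.25/(-3.783)² = 0.01747.
Total minor-loss coefficient ΣK = 1·0.99 + 2·0.44 = 1.87.
ΔP = [f·L/D + ΣK]·(ρV²/2) = [0.01747·4.77/0.0318 + 1.87]·(997·3.789²/2) = [2.62 + 1.87]·7155 = 3.213e+04 Pa.
ΔP = 3.213e+04 Pa = 32.1 kPa.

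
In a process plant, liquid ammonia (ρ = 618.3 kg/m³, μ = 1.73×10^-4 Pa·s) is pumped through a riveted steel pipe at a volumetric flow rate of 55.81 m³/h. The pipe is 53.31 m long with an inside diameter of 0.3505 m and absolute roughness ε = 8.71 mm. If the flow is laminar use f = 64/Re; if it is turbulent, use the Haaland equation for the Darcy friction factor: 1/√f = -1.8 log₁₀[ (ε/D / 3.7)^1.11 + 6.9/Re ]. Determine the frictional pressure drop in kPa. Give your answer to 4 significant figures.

Q = 55.81 m³/h = 55.81/3600 = 0.0155 m³/s.
Cross-sectional area A = πD²/4 = π(0.3505)²/4 = 0.09649 m²; mean velocity V = Q/A = 0.0155/0.09649 = 0.1607 m/s.
Reynolds number Re = ρVD/μ = 618.3 · 0.1607 · 0.3505 / 0.000173 = 2.013e+05.
Re > 4000 → turbulent. Relative roughness ε/D = 0.00871/0.3505 = 0.0249. Haaland: 1/√f = -1.8 log₁₀[(0.0249/3.7)^1.11 + 6.9/2.013e+05] = -1.8 log₁₀[0.00387 + 3.43e-05] = 4.335, so f = 0.05323.
Darcy-Weisbach: ΔP = f(L/D)(ρV²/2) = 0.05323·(53.31/0.3505)·(618.3·0.1607²/2) = 0.05323·152.1·7.981 = 64.61 Pa.
ΔP = 64.61 Pa = 0.06461 kPa.

ΔP ≈ 0.06461 kPa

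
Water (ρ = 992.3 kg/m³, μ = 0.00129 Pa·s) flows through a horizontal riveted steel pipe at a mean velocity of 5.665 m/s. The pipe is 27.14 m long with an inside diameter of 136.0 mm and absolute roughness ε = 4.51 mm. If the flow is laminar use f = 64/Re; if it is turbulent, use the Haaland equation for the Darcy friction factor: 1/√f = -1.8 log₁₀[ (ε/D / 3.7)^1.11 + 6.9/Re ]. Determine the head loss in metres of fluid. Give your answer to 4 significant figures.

h_f ≈ 19.52 m

Reynolds number Re = ρVD/μ = 992.3 · 5.665 · 0.136 / 0.00129 = 5.926e+05.
Re > 4000 → turbulent. Relative roughness ε/D = 0.00451/0.136 = 0.0332. Haaland: 1/√f = -1.8 log₁₀[(0.0332/3.7)^1.11 + 6.9/5.926e+05] = -1.8 log₁₀[0.00534 + 1.16e-05] = 4.089, so f = 0.0598.
Darcy-Weisbach: ΔP = f(L/D)(ρV²/2) = 0.0598·(27.14/0.136)·(992.3·5.665²/2) = 0.0598·199.6·1.592e+04 = 1.9e+05 Pa.
Head loss h_f = ΔP/(ρg) = 1.9e+05/(992.3·9.81) = 19.52 m.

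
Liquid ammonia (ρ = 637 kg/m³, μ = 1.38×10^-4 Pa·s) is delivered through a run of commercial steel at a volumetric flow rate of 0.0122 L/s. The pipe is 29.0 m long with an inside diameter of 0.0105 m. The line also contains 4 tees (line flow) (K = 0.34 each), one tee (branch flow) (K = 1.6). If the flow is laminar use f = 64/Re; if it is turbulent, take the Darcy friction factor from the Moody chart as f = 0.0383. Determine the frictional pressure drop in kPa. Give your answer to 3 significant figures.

Q = 0.0122 L/s = 0.0122/1000 = 1.22e-05 m³/s.
Cross-sectional area A = πD²/4 = π(0.0105)²/4 = 8.659e-05 m²; mean velocity V = Q/A = 1.22e-05/8.659e-05 = 0.1409 m/s.
Reynolds number Re = ρVD/μ = 637 · 0.1409 · 0.0105 / 0.000138 = 6829.
Re > 4000 → turbulent; use the Moody-chart value f = 0.0383.
Total minor-loss coefficient ΣK = 4·0.34 + 1·1.6 = 2.96.
ΔP = [f·L/D + ΣK]·(ρV²/2) = [0.0383·29/0.0105 + 2.96]·(637·0.1409²/2) = [105.8 + 2.96]·6.323 = 687.5 Pa.
ΔP = 687.5 Pa = 0.688 kPa.

ΔP ≈ 0.688 kPa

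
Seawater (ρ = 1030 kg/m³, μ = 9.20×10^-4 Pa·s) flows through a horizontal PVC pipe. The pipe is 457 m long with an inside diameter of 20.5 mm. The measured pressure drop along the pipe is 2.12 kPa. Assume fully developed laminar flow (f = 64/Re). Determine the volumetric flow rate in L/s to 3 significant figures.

Q ≈ 0.0219 L/s

For laminar flow, f = 64/Re with Re = ρVD/μ, so Darcy-Weisbach reduces to ΔP = 32μLV/D². Solving for V: V = ΔP·D²/(32μL) = 2120·(0.0205)²/(32·0.00092·457) = 0.06622 m/s.
Check: Re = ρVD/μ = 1030·0.06622·0.0205/0.00092 = 1520 < 2300, so the laminar assumption holds.
Q = V·A = 0.06622·(π/4·0.0205²) = 2.186e-05 m³/s = 0.0219 L/s.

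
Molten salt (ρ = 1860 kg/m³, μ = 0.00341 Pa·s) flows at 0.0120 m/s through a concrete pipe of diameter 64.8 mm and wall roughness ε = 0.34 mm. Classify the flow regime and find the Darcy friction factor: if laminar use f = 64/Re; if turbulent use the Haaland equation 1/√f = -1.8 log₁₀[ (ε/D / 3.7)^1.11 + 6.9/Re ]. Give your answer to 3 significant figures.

Re = ρVD/μ = 1860·0.012·0.0648/0.00341 = 424.1.
Re < 2300 → laminar, so f = 64/Re = 0.1509 (roughness is irrelevant in laminar flow).

f ≈ 0.151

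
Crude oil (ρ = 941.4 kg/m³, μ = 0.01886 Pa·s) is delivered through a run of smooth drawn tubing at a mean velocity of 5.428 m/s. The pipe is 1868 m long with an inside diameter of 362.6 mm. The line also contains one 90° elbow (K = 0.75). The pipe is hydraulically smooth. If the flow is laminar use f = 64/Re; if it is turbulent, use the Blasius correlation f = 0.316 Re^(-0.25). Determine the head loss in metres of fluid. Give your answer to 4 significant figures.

Reynolds number Re = ρVD/μ = 941.4 · 5.428 · 0.3626 / 0.0189 = 9.824e+04.
Re > 4000 → turbulent. Smooth-pipe (Blasius): f = 0.316 Re^(-0.25) = 0.316/(9.824e+04)^0.25 = 0.01785.
Total minor-loss coefficient ΣK = 1·0.75 = 0.75.
ΔP = [f·L/D + ΣK]·(ρV²/2) = [0.01785·1868/0.3626 + 0.75]·(941.4·5.428²/2) = [91.95 + 0.75]·1.387e+04 = 1.286e+06 Pa.
Head loss h_f = ΔP/(ρg) = 1.286e+06/(941.4·9.81) = 139.2 m.

h_f ≈ 139.2 m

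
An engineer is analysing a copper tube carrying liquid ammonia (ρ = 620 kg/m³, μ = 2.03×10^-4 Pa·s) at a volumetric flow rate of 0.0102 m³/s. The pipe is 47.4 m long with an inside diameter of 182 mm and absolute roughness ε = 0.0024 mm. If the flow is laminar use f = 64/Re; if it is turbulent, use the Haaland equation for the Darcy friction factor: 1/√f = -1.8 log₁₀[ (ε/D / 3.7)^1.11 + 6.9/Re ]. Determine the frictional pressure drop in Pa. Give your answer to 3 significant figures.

Cross-sectional area A = πD²/4 = π(0.182)²/4 = 0.02602 m²; mean velocity V = Q/A = 0.0102/0.02602 = 0.3921 m/s.
Reynolds number Re = ρVD/μ = 620 · 0.3921 · 0.182 / 0.000203 = 2.179e+05.
Re > 4000 → turbulent. Relative roughness ε/D = 2.4e-06/0.182 = 1.32e-05. Haaland: 1/√f = -1.8 log₁₀[(1.32e-05/3.7)^1.11 + 6.9/2.179e+05] = -1.8 log₁₀[8.97e-07 + 3.17e-05] = 8.077, so f = 0.01533.
Darcy-Weisbach: ΔP = f(L/D)(ρV²/2) = 0.01533·(47.4/0.182)·(620·0.3921²/2) = 0.01533·260.4·47.65 = 190.2 Pa.

ΔP ≈ 190 Pa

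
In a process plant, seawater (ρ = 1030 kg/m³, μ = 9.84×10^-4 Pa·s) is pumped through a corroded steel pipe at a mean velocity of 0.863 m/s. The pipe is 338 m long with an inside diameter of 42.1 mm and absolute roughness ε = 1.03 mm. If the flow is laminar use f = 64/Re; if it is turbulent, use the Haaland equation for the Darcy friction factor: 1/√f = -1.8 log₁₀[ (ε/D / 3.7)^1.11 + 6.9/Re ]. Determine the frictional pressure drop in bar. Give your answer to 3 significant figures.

Reynolds number Re = ρVD/μ = 1030 · 0.863 · 0.0421 / 0.000984 = 3.803e+04.
Re > 4000 → turbulent. Relative roughness ε/D = 0.00103/0.0421 = 0.0245. Haaland: 1/√f = -1.8 log₁₀[(0.0245/3.7)^1.11 + 6.9/3.803e+04] = -1.8 log₁₀[0.00381 + 0.000181] = 4.319, so f = 0.05362.
Darcy-Weisbach: ΔP = f(L/D)(ρV²/2) = 0.05362·(338/0.0421)·(1030·0.863²/2) = 0.05362·8029·383.6 = 1.651e+05 Pa.
ΔP = 1.651e+05 Pa = 1.65 bar.

ΔP ≈ 1.65 bar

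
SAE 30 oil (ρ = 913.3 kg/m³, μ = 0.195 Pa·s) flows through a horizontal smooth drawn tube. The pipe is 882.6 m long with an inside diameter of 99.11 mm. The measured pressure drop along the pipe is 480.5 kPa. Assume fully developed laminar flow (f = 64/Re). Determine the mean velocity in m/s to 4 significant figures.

V ≈ 0.8570 m/s

For laminar flow, f = 64/Re with Re = ρVD/μ, so Darcy-Weisbach reduces to ΔP = 32μLV/D². Solving for V: V = ΔP·D²/(32μL) = 4.805e+05·(0.09911)²/(32·0.195·882.6) = 0.857 m/s.
Check: Re = ρVD/μ = 913.3·0.857·0.09911/0.195 = 397.8 < 2300, so the laminar assumption holds.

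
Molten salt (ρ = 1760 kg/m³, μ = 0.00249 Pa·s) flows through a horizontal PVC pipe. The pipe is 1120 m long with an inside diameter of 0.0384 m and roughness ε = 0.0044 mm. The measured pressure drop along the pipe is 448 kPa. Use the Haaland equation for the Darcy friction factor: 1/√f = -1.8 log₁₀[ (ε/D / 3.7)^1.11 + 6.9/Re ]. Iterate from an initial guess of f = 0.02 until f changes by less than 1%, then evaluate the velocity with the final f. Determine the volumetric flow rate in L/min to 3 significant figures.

Rearranging Darcy-Weisbach: V = √(2·ΔP·D/(f·L·ρ)). With ε/D = 4.4e-06/0.0384 = 0.000115, iterate starting from f = 0.02:
  f = 0.02 → V = √(2·4.48e+05·0.0384/(0.02·1120·1760)) = 0.9342 m/s; Re = ρVD/μ = 2.536e+04; f → 0.02449
  f = 0.02449 → V = 0.8442 m/s; Re = 2.291e+04; f → 0.02509
  f = 0.02509 → V = 0.834 m/s; Re = 2.264e+04; f → 0.02516
Converged (Δf/f < 1%). With the final f = 0.02516: V = √(2·4.48e+05·0.0384/(0.02516·1120·1760)) = 0.8328 m/s.
Q = V·A = 0.8328·(π/4·0.0384²) = 0.0009645 m³/s = 57.9 L/min.

Q ≈ 57.9 L/min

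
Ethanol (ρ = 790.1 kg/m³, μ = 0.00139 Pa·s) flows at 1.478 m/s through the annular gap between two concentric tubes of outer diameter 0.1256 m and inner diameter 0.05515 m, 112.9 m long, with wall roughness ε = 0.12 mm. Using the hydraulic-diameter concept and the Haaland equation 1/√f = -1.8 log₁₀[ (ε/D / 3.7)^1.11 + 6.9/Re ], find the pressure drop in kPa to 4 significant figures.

Hydraulic diameter D_h = 4A/P = D_o - D_i = 0.1256 - 0.05515 = 0.07045 m.
Re = ρVD_h/μ = 790.1·1.478·0.07045/0.00139 = 5.919e+04.
ε/D_h = 0.00012/0.07045 = 0.0017; Haaland gives 1/√f = -1.8 log₁₀[0.000198+0.000117] = 6.305, so f = 0.02516.
ΔP = f(L/D_h)(ρV²/2) = 0.02516·112.9/0.07045·863 = 3.479e+04 Pa.
ΔP = 34.79 kPa.

ΔP ≈ 34.79 kPa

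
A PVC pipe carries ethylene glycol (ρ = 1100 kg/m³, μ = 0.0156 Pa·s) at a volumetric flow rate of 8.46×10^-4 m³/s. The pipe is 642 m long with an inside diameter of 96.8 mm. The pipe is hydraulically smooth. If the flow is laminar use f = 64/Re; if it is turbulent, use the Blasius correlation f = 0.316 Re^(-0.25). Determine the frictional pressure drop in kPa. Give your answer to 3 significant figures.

ΔP ≈ 3.93 kPa

Cross-sectional area A = πD²/4 = π(0.0968)²/4 = 0.007359 m²; mean velocity V = Q/A = 0.000846/0.007359 = 0.115 m/s.
Reynolds number Re = ρVD/μ = 1100 · 0.115 · 0.0968 / 0.0156 = 784.6.
Re < 2300 → laminar flow, so f = 64/Re = 64/784.6 = 0.08157 (the turbulent correlation is not needed).
Darcy-Weisbach: ΔP = f(L/D)(ρV²/2) = 0.08157·(642/0.0968)·(1100·0.115²/2) = 0.08157·6632·7.268 = 3932 Pa.
ΔP = 3932 Pa = 3.93 kPa.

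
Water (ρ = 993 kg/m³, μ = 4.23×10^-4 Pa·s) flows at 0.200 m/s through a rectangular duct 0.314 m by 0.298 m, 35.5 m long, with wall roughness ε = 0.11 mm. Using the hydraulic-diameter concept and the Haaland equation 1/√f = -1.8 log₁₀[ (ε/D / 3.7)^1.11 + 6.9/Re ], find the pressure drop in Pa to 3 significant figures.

Hydraulic diameter D_h = 4A/P = 4·(0.314·0.298)/(2·(0.314+0.298)) = 0.3743/1.224 = 0.3058 m.
Re = ρVD_h/μ = 993·0.2·0.3058/0.000423 = 1.436e+05.
ε/D_h = 0.00011/0.3058 = 0.00036; Haaland gives 1/√f = -1.8 log₁₀[3.52e-05+4.81e-05] = 7.343, so f = 0.01854.
ΔP = f(L/D_h)(ρV²/2) = 0.01854·35.5/0.3058·19.86 = 42.76 Pa.

ΔP ≈ 42.8 Pa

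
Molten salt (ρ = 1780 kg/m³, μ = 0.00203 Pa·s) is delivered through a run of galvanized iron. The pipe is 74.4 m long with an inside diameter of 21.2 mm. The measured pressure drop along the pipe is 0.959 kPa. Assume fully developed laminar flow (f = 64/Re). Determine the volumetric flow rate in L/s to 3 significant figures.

Q ≈ 0.0315 L/s

For laminar flow, f = 64/Re with Re = ρVD/μ, so Darcy-Weisbach reduces to ΔP = 32μLV/D². Solving for V: V = ΔP·D²/(32μL) = 959·(0.0212)²/(32·0.00203·74.4) = 0.08918 m/s.
Check: Re = ρVD/μ = 1780·0.08918·0.0212/0.00203 = 1658 < 2300, so the laminar assumption holds.
Q = V·A = 0.08918·(π/4·0.0212²) = 3.148e-05 m³/s = 0.0315 L/s.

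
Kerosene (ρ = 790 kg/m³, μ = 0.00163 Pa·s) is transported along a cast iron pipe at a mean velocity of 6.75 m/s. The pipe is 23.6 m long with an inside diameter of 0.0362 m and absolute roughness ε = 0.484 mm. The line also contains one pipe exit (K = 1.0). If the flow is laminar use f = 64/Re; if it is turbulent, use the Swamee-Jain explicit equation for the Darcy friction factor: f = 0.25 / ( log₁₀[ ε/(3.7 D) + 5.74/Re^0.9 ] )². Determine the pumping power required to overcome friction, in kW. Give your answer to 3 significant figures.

Reynolds number Re = ρVD/μ = 790 · 6.75 · 0.0362 / 0.00163 = 1.184e+05.
Re > 4000 → turbulent. Relative roughness ε/D = 0.000484/0.0362 = 0.0134. Swamee-Jain: f = 0.25/(log₁₀[0.0134/3.7 + 5.74/1.184e+05^0.9])² = 0.25/(log₁₀[0.00361 + 0.000156])² = 0.25/(-2.424)² = 0.04256.
Total minor-loss coefficient ΣK = 1·1 = 1.
ΔP = [f·L/D + ΣK]·(ρV²/2) = [0.04256·23.6/0.0362 + 1]·(790·6.75²/2) = [27.74 + 1]·1.8e+04 = 5.173e+05 Pa.
Q = V·A = 6.75·0.001029 = 0.006947 m³/s.
Pumping power P = QΔP = 0.006947·5.173e+05 = 3594 W = 3.59 kW.

P ≈ 3.59 kW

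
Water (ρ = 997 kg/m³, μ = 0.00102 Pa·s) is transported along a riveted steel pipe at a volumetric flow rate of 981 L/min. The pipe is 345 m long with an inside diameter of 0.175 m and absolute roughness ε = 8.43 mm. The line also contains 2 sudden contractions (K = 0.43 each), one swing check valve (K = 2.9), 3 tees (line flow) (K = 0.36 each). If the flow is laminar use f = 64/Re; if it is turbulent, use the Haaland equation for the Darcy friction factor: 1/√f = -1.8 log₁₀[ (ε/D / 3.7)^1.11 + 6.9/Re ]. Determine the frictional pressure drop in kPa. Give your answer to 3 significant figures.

Q = 981 L/min = 981/60000 = 0.01635 m³/s.
Cross-sectional area A = πD²/4 = π(0.175)²/4 = 0.02405 m²; mean velocity V = Q/A = 0.01635/0.02405 = 0.6798 m/s.
Reynolds number Re = ρVD/μ = 997 · 0.6798 · 0.175 / 0.00102 = 1.163e+05.
Re > 4000 → turbulent. Relative roughness ε/D = 0.00843/0.175 = 0.0482. Haaland: 1/√f = -1.8 log₁₀[(0.0482/3.7)^1.11 + 6.9/1.163e+05] = -1.8 log₁₀[0.00808 + 5.93e-05] = 3.761, so f = 0.07068.
Total minor-loss coefficient ΣK = 2·0.43 + 1·2.9 + 3·0.36 = 4.84.
ΔP = [f·L/D + ΣK]·(ρV²/2) = [0.07068·345/0.175 + 4.84]·(997·0.6798²/2) = [139.3 + 4.84]·230.3 = 3.321e+04 Pa.
ΔP = 3.321e+04 Pa = 33.2 kPa.

ΔP ≈ 33.2 kPa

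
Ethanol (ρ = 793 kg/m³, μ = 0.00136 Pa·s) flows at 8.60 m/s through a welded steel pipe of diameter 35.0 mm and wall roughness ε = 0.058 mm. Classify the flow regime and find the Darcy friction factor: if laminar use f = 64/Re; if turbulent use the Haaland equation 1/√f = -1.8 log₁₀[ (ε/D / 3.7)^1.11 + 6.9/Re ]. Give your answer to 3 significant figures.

Re = ρVD/μ = 793·8.6·0.035/0.00136 = 1.755e+05.
Re > 4000 → turbulent. ε/D = 5.8e-05/0.035 = 0.00166; Haaland: 1/√f = -1.8 log₁₀[0.000192 + 3.93e-05] = 6.545, so f = 0.02334.

f ≈ 0.0233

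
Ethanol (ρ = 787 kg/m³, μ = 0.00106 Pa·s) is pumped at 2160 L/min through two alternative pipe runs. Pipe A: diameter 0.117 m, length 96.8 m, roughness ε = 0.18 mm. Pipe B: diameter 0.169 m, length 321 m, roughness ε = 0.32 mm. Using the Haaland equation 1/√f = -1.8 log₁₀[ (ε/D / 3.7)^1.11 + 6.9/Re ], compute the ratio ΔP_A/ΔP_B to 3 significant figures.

ΔP_A/ΔP_B ≈ 1.79

Pipe A: V = Q/A = 0.036/0.01075 = 3.348 m/s; Re = 2.909e+05; ε/D = 0.00154; Haaland → f = 0.02257; ΔP_A = f(L/D)(ρV²/2) = 8.237e+04 Pa.
Pipe B: V = Q/A = 0.036/0.02243 = 1.605 m/s; Re = 2.014e+05; ε/D = 0.00189; Haaland → f = 0.02394; ΔP_B = f(L/D)(ρV²/2) = 4.608e+04 Pa.
ΔP_A/ΔP_B = 8.237e+04/4.608e+04 = 1.79.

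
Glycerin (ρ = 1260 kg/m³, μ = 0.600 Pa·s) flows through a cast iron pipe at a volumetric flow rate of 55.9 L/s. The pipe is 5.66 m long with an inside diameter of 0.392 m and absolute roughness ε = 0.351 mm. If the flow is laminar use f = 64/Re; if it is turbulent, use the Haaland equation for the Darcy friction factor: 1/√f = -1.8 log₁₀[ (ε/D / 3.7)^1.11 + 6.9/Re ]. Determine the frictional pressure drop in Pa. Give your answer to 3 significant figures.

ΔP ≈ 328 Pa

Q = 55.9 L/s = 55.9/1000 = 0.0559 m³/s.
Cross-sectional area A = πD²/4 = π(0.392)²/4 = 0.1207 m²; mean velocity V = Q/A = 0.0559/0.1207 = 0.4632 m/s.
Reynolds number Re = ρVD/μ = 1260 · 0.4632 · 0.392 / 0.6 = 381.3.
Re < 2300 → laminar flow, so f = 64/Re = 64/381.3 = 0.1679 (the turbulent correlation is not needed).
Darcy-Weisbach: ΔP = f(L/D)(ρV²/2) = 0.1679·(5.66/0.392)·(1260·0.4632²/2) = 0.1679·14.44·135.2 = 327.6 Pa.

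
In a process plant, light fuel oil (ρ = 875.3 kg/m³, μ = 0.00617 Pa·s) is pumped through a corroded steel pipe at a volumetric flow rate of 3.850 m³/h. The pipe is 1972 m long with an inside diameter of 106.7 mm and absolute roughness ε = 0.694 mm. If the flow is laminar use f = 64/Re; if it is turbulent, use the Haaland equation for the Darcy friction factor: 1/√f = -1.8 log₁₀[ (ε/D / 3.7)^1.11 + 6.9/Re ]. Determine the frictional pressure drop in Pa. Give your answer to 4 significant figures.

ΔP ≈ 4090 Pa

Q = 3.850 m³/h = 3.850/3600 = 0.001069 m³/s.
Cross-sectional area A = πD²/4 = π(0.1067)²/4 = 0.008942 m²; mean velocity V = Q/A = 0.001069/0.008942 = 0.1196 m/s.
Reynolds number Re = ρVD/μ = 875.3 · 0.1196 · 0.1067 / 0.00617 = 1810.
Re < 2300 → laminar flow, so f = 64/Re = 64/1810 = 0.03535 (the turbulent correlation is not needed).
Darcy-Weisbach: ΔP = f(L/D)(ρV²/2) = 0.03535·(1972/0.1067)·(875.3·0.1196²/2) = 0.03535·1.848e+04·6.26 = 4090 Pa.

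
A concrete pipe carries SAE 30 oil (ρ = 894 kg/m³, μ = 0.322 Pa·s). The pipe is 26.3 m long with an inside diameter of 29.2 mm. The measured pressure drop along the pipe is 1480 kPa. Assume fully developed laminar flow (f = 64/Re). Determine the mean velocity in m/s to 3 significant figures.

V ≈ 4.66 m/s

For laminar flow, f = 64/Re with Re = ρVD/μ, so Darcy-Weisbach reduces to ΔP = 32μLV/D². Solving for V: V = ΔP·D²/(32μL) = 1.48e+06·(0.0292)²/(32·0.322·26.3) = 4.657 m/s.
Check: Re = ρVD/μ = 894·4.657·0.0292/0.322 = 377.5 < 2300, so the laminar assumption holds.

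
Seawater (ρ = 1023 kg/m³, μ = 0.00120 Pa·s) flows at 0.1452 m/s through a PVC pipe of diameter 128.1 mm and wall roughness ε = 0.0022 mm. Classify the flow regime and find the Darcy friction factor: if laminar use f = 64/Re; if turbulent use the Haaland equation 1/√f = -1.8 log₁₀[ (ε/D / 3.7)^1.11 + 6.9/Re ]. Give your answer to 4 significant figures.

Re = ρVD/μ = 1023·0.1452·0.1281/0.0012 = 1.586e+04.
Re > 4000 → turbulent. ε/D = 2.2e-06/0.1281 = 1.72e-05; Haaland: 1/√f = -1.8 log₁₀[1.2e-06 + 0.000435] = 6.048, so f = 0.02734.

f ≈ 0.02734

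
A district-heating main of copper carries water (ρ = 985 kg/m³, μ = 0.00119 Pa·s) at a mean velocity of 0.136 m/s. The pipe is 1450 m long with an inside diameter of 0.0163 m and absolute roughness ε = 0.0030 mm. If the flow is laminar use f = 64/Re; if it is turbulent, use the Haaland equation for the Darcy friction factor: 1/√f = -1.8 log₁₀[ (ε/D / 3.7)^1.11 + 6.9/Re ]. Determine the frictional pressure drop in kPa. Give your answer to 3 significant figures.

Reynolds number Re = ρVD/μ = 985 · 0.136 · 0.0163 / 0.00119 = 1835.
Re < 2300 → laminar flow, so f = 64/Re = 64/1835 = 0.03488 (the turbulent correlation is not needed).
Darcy-Weisbach: ΔP = f(L/D)(ρV²/2) = 0.03488·(1450/0.0163)·(985·0.136²/2) = 0.03488·8.896e+04·9.109 = 2.826e+04 Pa.
ΔP = 2.826e+04 Pa = 28.3 kPa.

ΔP ≈ 28.3 kPa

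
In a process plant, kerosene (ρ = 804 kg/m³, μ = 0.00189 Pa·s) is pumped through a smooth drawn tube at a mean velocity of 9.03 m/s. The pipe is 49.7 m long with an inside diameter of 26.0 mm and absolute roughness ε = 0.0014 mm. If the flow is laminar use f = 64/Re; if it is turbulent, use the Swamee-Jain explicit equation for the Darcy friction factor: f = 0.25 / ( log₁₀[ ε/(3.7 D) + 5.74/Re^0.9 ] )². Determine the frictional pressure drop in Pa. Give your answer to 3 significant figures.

ΔP ≈ 1.14×10^6 Pa

Reynolds number Re = ρVD/μ = 804 · 9.03 · 0.026 / 0.00189 = 9.987e+04.
Re > 4000 → turbulent. Relative roughness ε/D = 1.4e-06/0.026 = 5.38e-05. Swamee-Jain: f = 0.25/(log₁₀[5.38e-05/3.7 + 5.74/9.987e+04^0.9])² = 0.25/(log₁₀[1.46e-05 + 0.000182])² = 0.25/(-3.707)² = 0.01819.
Darcy-Weisbach: ΔP = f(L/D)(ρV²/2) = 0.01819·(49.7/0.026)·(804·9.03²/2) = 0.01819·1912·3.278e+04 = 1.14e+06 Pa.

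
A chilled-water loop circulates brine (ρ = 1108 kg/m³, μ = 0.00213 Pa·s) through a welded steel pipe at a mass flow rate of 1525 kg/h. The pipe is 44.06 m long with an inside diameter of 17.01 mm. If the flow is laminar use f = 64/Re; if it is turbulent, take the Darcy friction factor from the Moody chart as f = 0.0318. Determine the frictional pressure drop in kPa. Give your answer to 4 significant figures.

ΔP ≈ 129.2 kPa

ṁ = 1525 kg/h = 1525/3600 = 0.4236 kg/s.
A = πD²/4 = π(0.01701)²/4 = 0.0002272 m²; mean velocity V = ṁ/(ρA) = 0.4236/(1108 · 0.0002272) = 1.682 m/s.
Reynolds number Re = ρVD/μ = 1108 · 1.682 · 0.01701 / 0.00213 = 1.489e+04.
Re > 4000 → turbulent; use the Moody-chart value f = 0.0318.
Darcy-Weisbach: ΔP = f(L/D)(ρV²/2) = 0.0318·(44.06/0.01701)·(1108·1.682²/2) = 0.0318·2590·1568 = 1.292e+05 Pa.
ΔP = 1.292e+05 Pa = 129.2 kPa.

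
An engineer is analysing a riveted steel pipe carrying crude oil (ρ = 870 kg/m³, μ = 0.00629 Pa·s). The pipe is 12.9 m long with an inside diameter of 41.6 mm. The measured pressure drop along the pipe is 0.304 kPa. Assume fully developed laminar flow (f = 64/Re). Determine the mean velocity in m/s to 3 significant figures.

V ≈ 0.203 m/s

For laminar flow, f = 64/Re with Re = ρVD/μ, so Darcy-Weisbach reduces to ΔP = 32μLV/D². Solving for V: V = ΔP·D²/(32μL) = 304·(0.0416)²/(32·0.00629·12.9) = 0.2026 m/s.
Check: Re = ρVD/μ = 870·0.2026·0.0416/0.00629 = 1166 < 2300, so the laminar assumption holds.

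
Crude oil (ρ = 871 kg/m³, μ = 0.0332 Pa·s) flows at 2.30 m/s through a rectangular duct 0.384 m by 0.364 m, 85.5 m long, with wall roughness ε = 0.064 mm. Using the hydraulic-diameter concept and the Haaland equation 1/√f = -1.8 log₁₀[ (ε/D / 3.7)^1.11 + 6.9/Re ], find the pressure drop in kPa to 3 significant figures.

ΔP ≈ 13.3 kPa

Hydraulic diameter D_h = 4A/P = 4·(0.384·0.364)/(2·(0.384+0.364)) = 0.5591/1.496 = 0.3737 m.
Re = ρVD_h/μ = 871·2.3·0.3737/0.0332 = 2.255e+04.
ε/D_h = 6.4e-05/0.3737 = 0.000171; Haaland gives 1/√f = -1.8 log₁₀[1.54e-05+0.000306] = 6.287, so f = 0.0253.
ΔP = f(L/D_h)(ρV²/2) = 0.0253·85.5/0.3737·2304 = 1.333e+04 Pa.
ΔP = 13.3 kPa.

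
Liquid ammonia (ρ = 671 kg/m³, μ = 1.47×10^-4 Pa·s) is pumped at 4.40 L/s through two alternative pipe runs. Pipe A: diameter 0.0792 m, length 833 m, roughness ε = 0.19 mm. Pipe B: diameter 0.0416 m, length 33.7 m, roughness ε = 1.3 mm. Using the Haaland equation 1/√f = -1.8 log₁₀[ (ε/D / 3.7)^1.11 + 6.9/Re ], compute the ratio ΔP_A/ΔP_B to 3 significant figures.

Pipe A: V = Q/A = 0.0044/0.004927 = 0.8931 m/s; Re = 3.229e+05; ε/D = 0.0024; Haaland → f = 0.02508; ΔP_A = f(L/D)(ρV²/2) = 7.06e+04 Pa.
Pipe B: V = Q/A = 0.0044/0.001359 = 3.237 m/s; Re = 6.147e+05; ε/D = 0.0312; Haaland → f = 0.05832; ΔP_B = f(L/D)(ρV²/2) = 1.661e+05 Pa.
ΔP_A/ΔP_B = 7.06e+04/1.661e+05 = 0.425.

ΔP_A/ΔP_B ≈ 0.425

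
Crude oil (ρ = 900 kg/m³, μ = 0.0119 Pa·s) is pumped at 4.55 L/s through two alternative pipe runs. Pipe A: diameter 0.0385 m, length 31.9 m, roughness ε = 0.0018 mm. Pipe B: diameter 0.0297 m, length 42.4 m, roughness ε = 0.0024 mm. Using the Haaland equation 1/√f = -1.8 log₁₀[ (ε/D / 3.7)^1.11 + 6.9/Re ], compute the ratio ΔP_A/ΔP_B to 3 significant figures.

ΔP_A/ΔP_B ≈ 0.220

Pipe A: V = Q/A = 0.00455/0.001164 = 3.908 m/s; Re = 1.138e+04; ε/D = 4.68e-05; Haaland → f = 0.02987; ΔP_A = f(L/D)(ρV²/2) = 1.701e+05 Pa.
Pipe B: V = Q/A = 0.00455/0.0006928 = 6.568 m/s; Re = 1.475e+04; ε/D = 8.08e-05; Haaland → f = 0.02794; ΔP_B = f(L/D)(ρV²/2) = 7.741e+05 Pa.
ΔP_A/ΔP_B = 1.701e+05/7.741e+05 = 0.220.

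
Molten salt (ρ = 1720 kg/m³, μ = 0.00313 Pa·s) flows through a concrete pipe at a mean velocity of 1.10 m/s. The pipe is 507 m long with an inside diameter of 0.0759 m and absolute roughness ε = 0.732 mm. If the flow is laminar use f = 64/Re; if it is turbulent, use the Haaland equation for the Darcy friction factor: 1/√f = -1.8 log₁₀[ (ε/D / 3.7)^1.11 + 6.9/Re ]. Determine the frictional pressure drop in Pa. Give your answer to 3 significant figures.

ΔP ≈ 269000 Pa

Reynolds number Re = ρVD/μ = 1720 · 1.1 · 0.0759 / 0.00313 = 4.588e+04.
Re > 4000 → turbulent. Relative roughness ε/D = 0.000732/0.0759 = 0.00964. Haaland: 1/√f = -1.8 log₁₀[(0.00964/3.7)^1.11 + 6.9/4.588e+04] = -1.8 log₁₀[0.00135 + 0.00015] = 5.08, so f = 0.03874.
Darcy-Weisbach: ΔP = f(L/D)(ρV²/2) = 0.03874·(507/0.0759)·(1720·1.1²/2) = 0.03874·6680·1041 = 2.693e+05 Pa.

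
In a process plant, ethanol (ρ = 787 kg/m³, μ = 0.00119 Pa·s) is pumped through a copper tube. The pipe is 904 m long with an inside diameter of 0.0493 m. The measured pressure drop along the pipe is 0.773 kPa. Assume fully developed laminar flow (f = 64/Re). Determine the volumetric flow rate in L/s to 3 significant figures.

For laminar flow, f = 64/Re with Re = ρVD/μ, so Darcy-Weisbach reduces to ΔP = 32μLV/D². Solving for V: V = ΔP·D²/(32μL) = 773·(0.0493)²/(32·0.00119·904) = 0.05458 m/s.
Check: Re = ρVD/μ = 787·0.05458·0.0493/0.00119 = 1779 < 2300, so the laminar assumption holds.
Q = V·A = 0.05458·(π/4·0.0493²) = 0.0001042 m³/s = 0.104 L/s.

Q ≈ 0.104 L/s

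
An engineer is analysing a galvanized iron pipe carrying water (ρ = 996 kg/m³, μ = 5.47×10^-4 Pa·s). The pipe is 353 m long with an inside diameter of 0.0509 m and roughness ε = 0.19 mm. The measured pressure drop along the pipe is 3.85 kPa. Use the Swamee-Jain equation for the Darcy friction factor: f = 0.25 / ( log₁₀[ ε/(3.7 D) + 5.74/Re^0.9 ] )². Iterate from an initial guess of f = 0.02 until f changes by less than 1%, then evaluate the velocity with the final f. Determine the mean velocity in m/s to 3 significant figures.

Rearranging Darcy-Weisbach: V = √(2·ΔP·D/(f·L·ρ)). With ε/D = 0.00019/0.0509 = 0.00373, iterate starting from f = 0.02:
  f = 0.02 → V = √(2·3850·0.0509/(0.02·353·996)) = 0.2361 m/s; Re = ρVD/μ = 2.188e+04; f → 0.03272
  f = 0.03272 → V = 0.1846 m/s; Re = 1.711e+04; f → 0.03375
  f = 0.03375 → V = 0.1817 m/s; Re = 1.684e+04; f → 0.03382
Converged (Δf/f < 1%). With the final f = 0.03382: V = √(2·3850·0.0509/(0.03382·353·996)) = 0.1816 m/s.

V ≈ 0.182 m/s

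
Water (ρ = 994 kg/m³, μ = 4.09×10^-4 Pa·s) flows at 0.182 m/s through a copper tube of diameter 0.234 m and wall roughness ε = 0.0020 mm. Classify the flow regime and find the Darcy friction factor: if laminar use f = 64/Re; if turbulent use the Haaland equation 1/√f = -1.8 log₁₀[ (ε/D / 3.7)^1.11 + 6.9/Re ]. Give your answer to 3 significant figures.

f ≈ 0.0177

Re = ρVD/μ = 994·0.182·0.234/0.000409 = 1.035e+05.
Re > 4000 → turbulent. ε/D = 2e-06/0.234 = 8.55e-06; Haaland: 1/√f = -1.8 log₁₀[5.54e-07 + 6.67e-05] = 7.511, so f = 0.01773.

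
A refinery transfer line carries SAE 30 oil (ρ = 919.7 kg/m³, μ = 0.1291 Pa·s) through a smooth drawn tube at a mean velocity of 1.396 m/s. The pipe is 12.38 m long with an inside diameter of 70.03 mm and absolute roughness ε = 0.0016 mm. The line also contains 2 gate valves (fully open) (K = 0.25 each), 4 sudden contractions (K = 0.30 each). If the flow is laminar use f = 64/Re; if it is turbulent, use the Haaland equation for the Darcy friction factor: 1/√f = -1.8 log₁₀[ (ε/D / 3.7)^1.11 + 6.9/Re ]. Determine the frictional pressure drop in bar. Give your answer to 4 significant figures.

ΔP ≈ 0.1608 bar

Reynolds number Re = ρVD/μ = 919.7 · 1.396 · 0.07003 / 0.129 = 696.4.
Re < 2300 → laminar flow, so f = 64/Re = 64/696.4 = 0.09189 (the turbulent correlation is not needed).
Total minor-loss coefficient ΣK = 2·0.25 + 4·0.3 = 1.7.
ΔP = [f·L/D + ΣK]·(ρV²/2) = [0.09189·12.38/0.07003 + 1.7]·(919.7·1.396²/2) = [16.25 + 1.7]·896.2 = 1.608e+04 Pa.
ΔP = 1.608e+04 Pa = 0.1608 bar.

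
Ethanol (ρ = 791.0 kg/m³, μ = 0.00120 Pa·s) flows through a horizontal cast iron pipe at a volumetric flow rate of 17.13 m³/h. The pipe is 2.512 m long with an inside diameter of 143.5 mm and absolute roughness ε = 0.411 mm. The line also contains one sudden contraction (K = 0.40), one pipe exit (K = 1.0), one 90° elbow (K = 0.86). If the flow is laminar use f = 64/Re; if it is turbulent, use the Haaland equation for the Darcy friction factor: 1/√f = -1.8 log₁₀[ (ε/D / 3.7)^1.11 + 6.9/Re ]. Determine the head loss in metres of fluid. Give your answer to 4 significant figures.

h_f ≈ 0.01227 m

Q = 17.13 m³/h = 17.13/3600 = 0.004758 m³/s.
Cross-sectional area A = πD²/4 = π(0.1435)²/4 = 0.01617 m²; mean velocity V = Q/A = 0.004758/0.01617 = 0.2942 m/s.
Reynolds number Re = ρVD/μ = 791 · 0.2942 · 0.1435 / 0.0012 = 2.783e+04.
Re > 4000 → turbulent. Relative roughness ε/D = 0.000411/0.1435 = 0.00286. Haaland: 1/√f = -1.8 log₁₀[(0.00286/3.7)^1.11 + 6.9/2.783e+04] = -1.8 log₁₀[0.000352 + 0.000248] = 5.799, so f = 0.02973.
Total minor-loss coefficient ΣK = 1·0.4 + 1·1 + 1·0.86 = 2.26.
ΔP = [f·L/D + ΣK]·(ρV²/2) = [0.02973·2.512/0.1435 + 2.26]·(791·0.2942²/2) = [0.5205 + 2.26]·34.23 = 95.19 Pa.
Head loss h_f = ΔP/(ρg) = 95.19/(791·9.81) = 0.01227 m.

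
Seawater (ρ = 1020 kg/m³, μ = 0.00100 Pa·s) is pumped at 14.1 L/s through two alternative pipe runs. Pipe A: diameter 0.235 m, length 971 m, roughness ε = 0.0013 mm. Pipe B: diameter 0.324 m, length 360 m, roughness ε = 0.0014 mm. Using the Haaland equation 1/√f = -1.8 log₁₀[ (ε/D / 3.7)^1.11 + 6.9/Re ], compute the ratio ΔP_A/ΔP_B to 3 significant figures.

Pipe A: V = Q/A = 0.0141/0.04337 = 0.3251 m/s; Re = 7.792e+04; ε/D = 5.53e-06; Haaland → f = 0.01881; ΔP_A = f(L/D)(ρV²/2) = 4188 Pa.
Pipe B: V = Q/A = 0.0141/0.08245 = 0.171 m/s; Re = 5.652e+04; ε/D = 4.32e-06; Haaland → f = 0.02016; ΔP_B = f(L/D)(ρV²/2) = 334.2 Pa.
ΔP_A/ΔP_B = 4188/334.2 = 12.5.

ΔP_A/ΔP_B ≈ 12.5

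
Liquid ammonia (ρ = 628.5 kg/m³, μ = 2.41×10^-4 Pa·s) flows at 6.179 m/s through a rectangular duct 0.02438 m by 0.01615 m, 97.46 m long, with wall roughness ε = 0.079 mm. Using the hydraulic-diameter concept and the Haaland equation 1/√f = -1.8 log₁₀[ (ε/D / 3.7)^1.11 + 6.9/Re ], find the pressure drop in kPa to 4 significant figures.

Hydraulic diameter D_h = 4A/P = 4·(0.02438·0.01615)/(2·(0.02438+0.01615)) = 0.001575/0.08106 = 0.01943 m.
Re = ρVD_h/μ = 628.5·6.179·0.01943/0.000241 = 3.131e+05.
ε/D_h = 7.9e-05/0.01943 = 0.00407; Haaland gives 1/√f = -1.8 log₁₀[0.000519+2.2e-05] = 5.88, so f = 0.02893.
ΔP = f(L/D_h)(ρV²/2) = 0.02893·97.46/0.01943·1.2e+04 = 1.741e+06 Pa.
ΔP = 1741 kPa.

ΔP ≈ 1741 kPa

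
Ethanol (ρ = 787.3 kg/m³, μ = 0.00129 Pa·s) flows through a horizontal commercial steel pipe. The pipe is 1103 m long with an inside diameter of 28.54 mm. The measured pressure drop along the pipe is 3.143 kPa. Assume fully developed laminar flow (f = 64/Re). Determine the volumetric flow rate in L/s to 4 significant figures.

Q ≈ 0.03597 L/s

For laminar flow, f = 64/Re with Re = ρVD/μ, so Darcy-Weisbach reduces to ΔP = 32μLV/D². Solving for V: V = ΔP·D²/(32μL) = 3143·(0.02854)²/(32·0.00129·1103) = 0.05623 m/s.
Check: Re = ρVD/μ = 787.3·0.05623·0.02854/0.00129 = 979.4 < 2300, so the laminar assumption holds.
Q = V·A = 0.05623·(π/4·0.02854²) = 3.597e-05 m³/s = 0.03597 L/s.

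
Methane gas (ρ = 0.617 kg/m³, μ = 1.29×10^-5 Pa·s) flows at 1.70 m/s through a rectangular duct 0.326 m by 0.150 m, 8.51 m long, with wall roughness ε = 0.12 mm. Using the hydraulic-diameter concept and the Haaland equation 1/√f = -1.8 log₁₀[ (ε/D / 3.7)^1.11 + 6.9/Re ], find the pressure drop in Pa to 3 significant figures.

ΔP ≈ 1.03 Pa

Hydraulic diameter D_h = 4A/P = 4·(0.326·0.15)/(2·(0.326+0.15)) = 0.1956/0.952 = 0.2055 m.
Re = ρVD_h/μ = 0.617·1.7·0.2055/1.29e-05 = 1.671e+04.
ε/D_h = 0.00012/0.2055 = 0.000584; Haaland gives 1/√f = -1.8 log₁₀[6.03e-05+0.000413] = 5.985, so f = 0.02792.
ΔP = f(L/D_h)(ρV²/2) = 0.02792·8.51/0.2055·0.8916 = 1.031 Pa.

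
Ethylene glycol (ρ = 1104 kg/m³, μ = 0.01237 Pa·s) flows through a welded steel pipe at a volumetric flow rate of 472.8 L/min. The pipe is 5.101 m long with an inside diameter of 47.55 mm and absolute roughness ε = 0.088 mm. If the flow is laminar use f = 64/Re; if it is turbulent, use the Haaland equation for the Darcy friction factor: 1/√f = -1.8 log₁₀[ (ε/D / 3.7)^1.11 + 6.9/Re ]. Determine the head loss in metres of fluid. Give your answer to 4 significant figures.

Q = 472.8 L/min = 472.8/60000 = 0.00788 m³/s.
Cross-sectional area A = πD²/4 = π(0.04755)²/4 = 0.001776 m²; mean velocity V = Q/A = 0.00788/0.001776 = 4.437 m/s.
Reynolds number Re = ρVD/μ = 1104 · 4.437 · 0.04755 / 0.0124 = 1.883e+04.
Re > 4000 → turbulent. Relative roughness ε/D = 8.8e-05/0.04755 = 0.00185. Haaland: 1/√f = -1.8 log₁₀[(0.00185/3.7)^1.11 + 6.9/1.883e+04] = -1.8 log₁₀[0.000217 + 0.000366] = 5.822, so f = 0.02951.
Darcy-Weisbach: ΔP = f(L/D)(ρV²/2) = 0.02951·(5.101/0.04755)·(1104·4.437²/2) = 0.02951·107.3·1.087e+04 = 3.441e+04 Pa.
Head loss h_f = ΔP/(ρg) = 3.441e+04/(1104·9.81) = 3.177 m.

h_f ≈ 3.177 m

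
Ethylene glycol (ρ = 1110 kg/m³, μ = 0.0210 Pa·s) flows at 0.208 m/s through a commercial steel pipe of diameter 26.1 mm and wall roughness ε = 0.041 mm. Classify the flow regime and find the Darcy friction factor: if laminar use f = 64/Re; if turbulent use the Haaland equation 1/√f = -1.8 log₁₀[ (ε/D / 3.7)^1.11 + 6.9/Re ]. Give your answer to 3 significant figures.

Re = ρVD/μ = 1110·0.208·0.0261/0.021 = 287.
Re < 2300 → laminar, so f = 64/Re = 0.223 (roughness is irrelevant in laminar flow).

f ≈ 0.223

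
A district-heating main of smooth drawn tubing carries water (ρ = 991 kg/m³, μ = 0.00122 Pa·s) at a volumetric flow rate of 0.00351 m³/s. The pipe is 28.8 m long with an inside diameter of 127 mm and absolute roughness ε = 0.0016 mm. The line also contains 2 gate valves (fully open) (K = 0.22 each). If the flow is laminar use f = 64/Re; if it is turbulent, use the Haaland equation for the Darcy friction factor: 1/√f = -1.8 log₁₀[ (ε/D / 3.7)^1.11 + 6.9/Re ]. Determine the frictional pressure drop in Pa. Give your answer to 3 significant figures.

Cross-sectional area A = πD²/4 = π(0.127)²/4 = 0.01267 m²; mean velocity V = Q/A = 0.00351/0.01267 = 0.2771 m/s.
Reynolds number Re = ρVD/μ = 991 · 0.2771 · 0.127 / 0.00122 = 2.858e+04.
Re > 4000 → turbulent. Relative roughness ε/D = 1.6e-06/0.127 = 1.26e-05. Haaland: 1/√f = -1.8 log₁₀[(1.26e-05/3.7)^1.11 + 6.9/2.858e+04] = -1.8 log₁₀[8.52e-07 + 0.000241] = 6.508, so f = 0.02361.
Total minor-loss coefficient ΣK = 2·0.22 = 0.44.
ΔP = [f·L/D + ΣK]·(ρV²/2) = [0.02361·28.8/0.127 + 0.44]·(991·0.2771²/2) = [5.354 + 0.44]·38.04 = 220.4 Pa.

ΔP ≈ 220 Pa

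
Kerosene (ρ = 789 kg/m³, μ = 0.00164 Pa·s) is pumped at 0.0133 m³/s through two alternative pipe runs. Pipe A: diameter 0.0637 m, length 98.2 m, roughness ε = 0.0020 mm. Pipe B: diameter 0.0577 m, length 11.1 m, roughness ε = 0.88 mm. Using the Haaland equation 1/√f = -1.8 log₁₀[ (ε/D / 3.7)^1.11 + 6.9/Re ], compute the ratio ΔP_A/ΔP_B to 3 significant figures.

ΔP_A/ΔP_B ≈ 2.08

Pipe A: V = Q/A = 0.0133/0.003187 = 4.173 m/s; Re = 1.279e+05; ε/D = 3.14e-05; Haaland → f = 0.01709; ΔP_A = f(L/D)(ρV²/2) = 1.81e+05 Pa.
Pipe B: V = Q/A = 0.0133/0.002615 = 5.086 m/s; Re = 1.412e+05; ε/D = 0.0153; Haaland → f = 0.04435; ΔP_B = f(L/D)(ρV²/2) = 8.709e+04 Pa.
ΔP_A/ΔP_B = 1.81e+05/8.709e+04 = 2.08.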